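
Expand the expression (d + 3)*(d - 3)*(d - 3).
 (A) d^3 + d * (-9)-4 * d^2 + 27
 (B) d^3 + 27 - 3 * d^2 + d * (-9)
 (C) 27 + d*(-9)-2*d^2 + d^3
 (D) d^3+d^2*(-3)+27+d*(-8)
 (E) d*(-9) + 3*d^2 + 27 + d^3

Expanding (d + 3)*(d - 3)*(d - 3):
= d^3 + 27 - 3 * d^2 + d * (-9)
B) d^3 + 27 - 3 * d^2 + d * (-9)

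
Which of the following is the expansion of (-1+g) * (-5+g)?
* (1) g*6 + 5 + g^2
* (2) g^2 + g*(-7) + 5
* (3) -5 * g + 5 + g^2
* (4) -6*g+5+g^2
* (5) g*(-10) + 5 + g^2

Expanding (-1+g) * (-5+g):
= -6*g+5+g^2
4) -6*g+5+g^2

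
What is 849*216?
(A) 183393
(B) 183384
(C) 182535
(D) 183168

849 * 216 = 183384
B) 183384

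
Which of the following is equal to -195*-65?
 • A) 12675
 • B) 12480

-195 * -65 = 12675
A) 12675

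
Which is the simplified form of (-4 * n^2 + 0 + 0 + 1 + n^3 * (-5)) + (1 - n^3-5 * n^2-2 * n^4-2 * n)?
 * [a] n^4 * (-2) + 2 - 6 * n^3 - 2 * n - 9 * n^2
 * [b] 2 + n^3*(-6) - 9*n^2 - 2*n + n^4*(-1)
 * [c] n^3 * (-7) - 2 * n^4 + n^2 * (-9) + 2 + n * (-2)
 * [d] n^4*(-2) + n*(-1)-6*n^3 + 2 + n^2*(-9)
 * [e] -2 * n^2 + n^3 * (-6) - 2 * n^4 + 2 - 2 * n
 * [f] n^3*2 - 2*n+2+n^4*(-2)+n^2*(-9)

Adding the polynomials and combining like terms:
(-4*n^2 + 0 + 0 + 1 + n^3*(-5)) + (1 - n^3 - 5*n^2 - 2*n^4 - 2*n)
= n^4 * (-2) + 2 - 6 * n^3 - 2 * n - 9 * n^2
a) n^4 * (-2) + 2 - 6 * n^3 - 2 * n - 9 * n^2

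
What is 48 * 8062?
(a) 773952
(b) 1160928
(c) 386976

48 * 8062 = 386976
c) 386976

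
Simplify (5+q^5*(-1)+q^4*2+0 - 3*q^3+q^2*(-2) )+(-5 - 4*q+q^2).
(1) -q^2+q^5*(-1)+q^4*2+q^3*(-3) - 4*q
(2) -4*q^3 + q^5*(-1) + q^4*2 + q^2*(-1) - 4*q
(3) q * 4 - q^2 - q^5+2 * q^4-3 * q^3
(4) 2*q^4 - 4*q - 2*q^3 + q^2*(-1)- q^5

Adding the polynomials and combining like terms:
(5 + q^5*(-1) + q^4*2 + 0 - 3*q^3 + q^2*(-2)) + (-5 - 4*q + q^2)
= -q^2+q^5*(-1)+q^4*2+q^3*(-3) - 4*q
1) -q^2+q^5*(-1)+q^4*2+q^3*(-3) - 4*q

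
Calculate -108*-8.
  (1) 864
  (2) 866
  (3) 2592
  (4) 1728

-108 * -8 = 864
1) 864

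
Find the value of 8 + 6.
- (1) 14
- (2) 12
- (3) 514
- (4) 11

8 + 6 = 14
1) 14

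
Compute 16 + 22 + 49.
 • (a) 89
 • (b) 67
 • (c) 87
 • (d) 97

First: 16 + 22 = 38
Then: 38 + 49 = 87
c) 87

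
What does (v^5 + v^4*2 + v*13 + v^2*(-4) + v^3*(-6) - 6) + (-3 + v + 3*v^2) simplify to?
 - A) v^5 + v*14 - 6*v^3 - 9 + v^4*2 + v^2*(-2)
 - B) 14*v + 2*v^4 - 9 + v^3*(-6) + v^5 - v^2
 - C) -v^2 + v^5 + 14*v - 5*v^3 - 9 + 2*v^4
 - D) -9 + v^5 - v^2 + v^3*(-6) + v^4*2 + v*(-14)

Adding the polynomials and combining like terms:
(v^5 + v^4*2 + v*13 + v^2*(-4) + v^3*(-6) - 6) + (-3 + v + 3*v^2)
= 14*v + 2*v^4 - 9 + v^3*(-6) + v^5 - v^2
B) 14*v + 2*v^4 - 9 + v^3*(-6) + v^5 - v^2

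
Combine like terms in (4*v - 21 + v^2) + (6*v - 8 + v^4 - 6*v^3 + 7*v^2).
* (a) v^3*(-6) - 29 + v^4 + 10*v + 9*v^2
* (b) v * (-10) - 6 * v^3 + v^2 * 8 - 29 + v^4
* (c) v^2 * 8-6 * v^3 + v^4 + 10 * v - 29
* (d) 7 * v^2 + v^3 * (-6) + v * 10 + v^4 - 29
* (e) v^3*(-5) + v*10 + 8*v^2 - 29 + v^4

Adding the polynomials and combining like terms:
(4*v - 21 + v^2) + (6*v - 8 + v^4 - 6*v^3 + 7*v^2)
= v^2 * 8-6 * v^3 + v^4 + 10 * v - 29
c) v^2 * 8-6 * v^3 + v^4 + 10 * v - 29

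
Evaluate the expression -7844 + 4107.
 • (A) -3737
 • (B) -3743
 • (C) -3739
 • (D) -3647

-7844 + 4107 = -3737
A) -3737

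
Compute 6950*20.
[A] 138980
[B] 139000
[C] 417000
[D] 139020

6950 * 20 = 139000
B) 139000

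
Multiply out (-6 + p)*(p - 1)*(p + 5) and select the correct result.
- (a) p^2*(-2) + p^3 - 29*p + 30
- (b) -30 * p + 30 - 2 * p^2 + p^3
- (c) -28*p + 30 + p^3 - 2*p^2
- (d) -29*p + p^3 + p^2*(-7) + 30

Expanding (-6 + p)*(p - 1)*(p + 5):
= p^2*(-2) + p^3 - 29*p + 30
a) p^2*(-2) + p^3 - 29*p + 30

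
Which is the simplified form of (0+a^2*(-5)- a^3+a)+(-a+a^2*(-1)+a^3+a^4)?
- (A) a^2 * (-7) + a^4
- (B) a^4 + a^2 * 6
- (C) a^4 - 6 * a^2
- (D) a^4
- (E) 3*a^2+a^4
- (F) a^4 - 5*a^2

Adding the polynomials and combining like terms:
(0 + a^2*(-5) - a^3 + a) + (-a + a^2*(-1) + a^3 + a^4)
= a^4 - 6 * a^2
C) a^4 - 6 * a^2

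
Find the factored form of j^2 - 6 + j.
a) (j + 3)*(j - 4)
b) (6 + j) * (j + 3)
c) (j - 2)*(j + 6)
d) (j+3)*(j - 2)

We need to factor j^2 - 6 + j.
The factored form is (j+3)*(j - 2).
d) (j+3)*(j - 2)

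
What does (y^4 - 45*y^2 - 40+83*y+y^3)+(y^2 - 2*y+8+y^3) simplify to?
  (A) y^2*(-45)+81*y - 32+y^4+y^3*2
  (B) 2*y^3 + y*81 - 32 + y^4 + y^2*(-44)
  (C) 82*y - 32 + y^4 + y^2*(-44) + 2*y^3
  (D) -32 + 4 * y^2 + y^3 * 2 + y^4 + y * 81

Adding the polynomials and combining like terms:
(y^4 - 45*y^2 - 40 + 83*y + y^3) + (y^2 - 2*y + 8 + y^3)
= 2*y^3 + y*81 - 32 + y^4 + y^2*(-44)
B) 2*y^3 + y*81 - 32 + y^4 + y^2*(-44)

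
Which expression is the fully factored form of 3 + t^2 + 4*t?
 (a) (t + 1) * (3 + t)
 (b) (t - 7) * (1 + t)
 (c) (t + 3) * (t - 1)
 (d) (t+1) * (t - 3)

We need to factor 3 + t^2 + 4*t.
The factored form is (t + 1) * (3 + t).
a) (t + 1) * (3 + t)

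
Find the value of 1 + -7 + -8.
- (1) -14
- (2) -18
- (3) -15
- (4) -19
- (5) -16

First: 1 + -7 = -6
Then: -6 + -8 = -14
1) -14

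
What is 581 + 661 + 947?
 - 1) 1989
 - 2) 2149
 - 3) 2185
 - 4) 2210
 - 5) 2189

First: 581 + 661 = 1242
Then: 1242 + 947 = 2189
5) 2189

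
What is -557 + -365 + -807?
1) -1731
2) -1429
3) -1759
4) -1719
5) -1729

First: -557 + -365 = -922
Then: -922 + -807 = -1729
5) -1729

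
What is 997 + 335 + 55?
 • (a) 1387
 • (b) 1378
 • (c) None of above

First: 997 + 335 = 1332
Then: 1332 + 55 = 1387
a) 1387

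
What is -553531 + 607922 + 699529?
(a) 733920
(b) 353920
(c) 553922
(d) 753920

First: -553531 + 607922 = 54391
Then: 54391 + 699529 = 753920
d) 753920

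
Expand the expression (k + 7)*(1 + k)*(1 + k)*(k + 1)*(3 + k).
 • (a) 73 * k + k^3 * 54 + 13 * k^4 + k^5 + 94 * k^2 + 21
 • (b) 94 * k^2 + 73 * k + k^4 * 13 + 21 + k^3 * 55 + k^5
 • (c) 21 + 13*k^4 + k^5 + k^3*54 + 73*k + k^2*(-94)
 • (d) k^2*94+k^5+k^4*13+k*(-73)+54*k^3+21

Expanding (k + 7)*(1 + k)*(1 + k)*(k + 1)*(3 + k):
= 73 * k + k^3 * 54 + 13 * k^4 + k^5 + 94 * k^2 + 21
a) 73 * k + k^3 * 54 + 13 * k^4 + k^5 + 94 * k^2 + 21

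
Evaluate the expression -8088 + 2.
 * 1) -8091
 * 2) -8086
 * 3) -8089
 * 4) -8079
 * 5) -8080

-8088 + 2 = -8086
2) -8086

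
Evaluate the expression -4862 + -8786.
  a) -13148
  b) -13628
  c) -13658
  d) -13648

-4862 + -8786 = -13648
d) -13648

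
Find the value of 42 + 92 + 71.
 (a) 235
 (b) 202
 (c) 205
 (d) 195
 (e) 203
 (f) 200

First: 42 + 92 = 134
Then: 134 + 71 = 205
c) 205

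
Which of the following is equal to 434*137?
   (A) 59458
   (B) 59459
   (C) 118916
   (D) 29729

434 * 137 = 59458
A) 59458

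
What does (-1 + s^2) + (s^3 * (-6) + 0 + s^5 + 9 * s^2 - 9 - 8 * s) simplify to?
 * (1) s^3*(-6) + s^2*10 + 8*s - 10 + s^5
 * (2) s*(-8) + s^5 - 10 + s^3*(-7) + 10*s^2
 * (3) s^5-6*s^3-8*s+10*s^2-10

Adding the polynomials and combining like terms:
(-1 + s^2) + (s^3*(-6) + 0 + s^5 + 9*s^2 - 9 - 8*s)
= s^5-6*s^3-8*s+10*s^2-10
3) s^5-6*s^3-8*s+10*s^2-10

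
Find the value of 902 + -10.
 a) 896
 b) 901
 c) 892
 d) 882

902 + -10 = 892
c) 892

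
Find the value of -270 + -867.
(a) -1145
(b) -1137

-270 + -867 = -1137
b) -1137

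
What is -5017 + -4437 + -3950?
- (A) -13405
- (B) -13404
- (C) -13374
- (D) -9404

First: -5017 + -4437 = -9454
Then: -9454 + -3950 = -13404
B) -13404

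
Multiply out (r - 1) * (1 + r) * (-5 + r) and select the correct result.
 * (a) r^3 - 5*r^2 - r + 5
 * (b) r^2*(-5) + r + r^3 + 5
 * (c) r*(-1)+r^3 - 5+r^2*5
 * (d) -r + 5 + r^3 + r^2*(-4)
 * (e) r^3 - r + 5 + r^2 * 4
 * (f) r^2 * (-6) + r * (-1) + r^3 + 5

Expanding (r - 1) * (1 + r) * (-5 + r):
= r^3 - 5*r^2 - r + 5
a) r^3 - 5*r^2 - r + 5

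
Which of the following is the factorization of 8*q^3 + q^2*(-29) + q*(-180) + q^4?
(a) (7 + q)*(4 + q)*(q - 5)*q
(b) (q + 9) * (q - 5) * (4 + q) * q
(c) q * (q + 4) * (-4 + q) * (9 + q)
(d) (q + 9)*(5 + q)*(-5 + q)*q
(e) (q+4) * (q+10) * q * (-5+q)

We need to factor 8*q^3 + q^2*(-29) + q*(-180) + q^4.
The factored form is (q + 9) * (q - 5) * (4 + q) * q.
b) (q + 9) * (q - 5) * (4 + q) * q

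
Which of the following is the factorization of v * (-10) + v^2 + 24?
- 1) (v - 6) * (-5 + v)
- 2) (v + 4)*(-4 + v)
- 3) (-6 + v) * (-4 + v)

We need to factor v * (-10) + v^2 + 24.
The factored form is (-6 + v) * (-4 + v).
3) (-6 + v) * (-4 + v)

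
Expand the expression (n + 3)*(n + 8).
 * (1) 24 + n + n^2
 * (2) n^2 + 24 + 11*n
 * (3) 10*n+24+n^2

Expanding (n + 3)*(n + 8):
= n^2 + 24 + 11*n
2) n^2 + 24 + 11*n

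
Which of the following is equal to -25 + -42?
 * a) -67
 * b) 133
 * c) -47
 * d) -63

-25 + -42 = -67
a) -67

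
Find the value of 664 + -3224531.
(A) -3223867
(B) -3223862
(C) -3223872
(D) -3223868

664 + -3224531 = -3223867
A) -3223867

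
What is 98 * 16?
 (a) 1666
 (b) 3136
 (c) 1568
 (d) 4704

98 * 16 = 1568
c) 1568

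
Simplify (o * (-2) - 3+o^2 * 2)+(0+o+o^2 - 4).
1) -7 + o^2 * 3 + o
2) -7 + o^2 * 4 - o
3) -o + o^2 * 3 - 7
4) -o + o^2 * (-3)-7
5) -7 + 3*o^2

Adding the polynomials and combining like terms:
(o*(-2) - 3 + o^2*2) + (0 + o + o^2 - 4)
= -o + o^2 * 3 - 7
3) -o + o^2 * 3 - 7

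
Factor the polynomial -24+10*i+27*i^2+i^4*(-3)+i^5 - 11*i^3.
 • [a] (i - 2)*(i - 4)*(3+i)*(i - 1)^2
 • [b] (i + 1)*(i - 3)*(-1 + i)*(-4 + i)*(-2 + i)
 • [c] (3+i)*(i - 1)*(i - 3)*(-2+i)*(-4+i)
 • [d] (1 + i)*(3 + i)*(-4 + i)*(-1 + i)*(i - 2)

We need to factor -24+10*i+27*i^2+i^4*(-3)+i^5 - 11*i^3.
The factored form is (1 + i)*(3 + i)*(-4 + i)*(-1 + i)*(i - 2).
d) (1 + i)*(3 + i)*(-4 + i)*(-1 + i)*(i - 2)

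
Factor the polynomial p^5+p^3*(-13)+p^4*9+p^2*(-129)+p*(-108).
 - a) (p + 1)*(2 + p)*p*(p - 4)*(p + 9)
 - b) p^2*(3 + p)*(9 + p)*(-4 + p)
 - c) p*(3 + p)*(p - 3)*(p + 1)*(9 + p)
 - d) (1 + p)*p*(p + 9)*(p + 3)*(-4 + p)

We need to factor p^5+p^3*(-13)+p^4*9+p^2*(-129)+p*(-108).
The factored form is (1 + p)*p*(p + 9)*(p + 3)*(-4 + p).
d) (1 + p)*p*(p + 9)*(p + 3)*(-4 + p)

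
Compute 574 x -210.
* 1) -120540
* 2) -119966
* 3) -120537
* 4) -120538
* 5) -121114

574 * -210 = -120540
1) -120540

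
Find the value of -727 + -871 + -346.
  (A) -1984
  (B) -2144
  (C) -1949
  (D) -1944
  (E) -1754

First: -727 + -871 = -1598
Then: -1598 + -346 = -1944
D) -1944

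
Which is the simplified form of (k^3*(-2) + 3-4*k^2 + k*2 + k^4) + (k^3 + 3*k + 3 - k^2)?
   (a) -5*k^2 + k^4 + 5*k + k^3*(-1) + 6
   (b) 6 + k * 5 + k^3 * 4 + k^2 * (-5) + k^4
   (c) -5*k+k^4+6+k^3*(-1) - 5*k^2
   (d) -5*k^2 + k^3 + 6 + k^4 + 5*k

Adding the polynomials and combining like terms:
(k^3*(-2) + 3 - 4*k^2 + k*2 + k^4) + (k^3 + 3*k + 3 - k^2)
= -5*k^2 + k^4 + 5*k + k^3*(-1) + 6
a) -5*k^2 + k^4 + 5*k + k^3*(-1) + 6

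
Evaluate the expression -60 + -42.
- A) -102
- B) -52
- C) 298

-60 + -42 = -102
A) -102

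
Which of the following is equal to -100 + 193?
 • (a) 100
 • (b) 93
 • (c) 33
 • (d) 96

-100 + 193 = 93
b) 93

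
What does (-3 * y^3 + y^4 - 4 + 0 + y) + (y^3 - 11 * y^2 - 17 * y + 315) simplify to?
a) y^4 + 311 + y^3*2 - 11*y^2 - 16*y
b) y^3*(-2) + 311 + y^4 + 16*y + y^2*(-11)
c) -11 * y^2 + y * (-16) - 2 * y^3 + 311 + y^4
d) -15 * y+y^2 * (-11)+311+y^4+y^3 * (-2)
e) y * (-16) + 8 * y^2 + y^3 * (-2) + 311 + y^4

Adding the polynomials and combining like terms:
(-3*y^3 + y^4 - 4 + 0 + y) + (y^3 - 11*y^2 - 17*y + 315)
= -11 * y^2 + y * (-16) - 2 * y^3 + 311 + y^4
c) -11 * y^2 + y * (-16) - 2 * y^3 + 311 + y^4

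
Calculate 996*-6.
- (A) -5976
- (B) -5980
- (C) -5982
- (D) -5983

996 * -6 = -5976
A) -5976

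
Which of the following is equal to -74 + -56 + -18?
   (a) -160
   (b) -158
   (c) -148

First: -74 + -56 = -130
Then: -130 + -18 = -148
c) -148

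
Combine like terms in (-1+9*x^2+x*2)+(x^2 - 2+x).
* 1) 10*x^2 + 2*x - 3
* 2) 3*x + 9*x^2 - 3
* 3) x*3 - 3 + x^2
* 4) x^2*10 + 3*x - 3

Adding the polynomials and combining like terms:
(-1 + 9*x^2 + x*2) + (x^2 - 2 + x)
= x^2*10 + 3*x - 3
4) x^2*10 + 3*x - 3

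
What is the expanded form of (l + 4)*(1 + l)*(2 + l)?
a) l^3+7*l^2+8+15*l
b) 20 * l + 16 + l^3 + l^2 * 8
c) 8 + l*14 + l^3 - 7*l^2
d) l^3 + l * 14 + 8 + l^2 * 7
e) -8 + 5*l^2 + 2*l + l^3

Expanding (l + 4)*(1 + l)*(2 + l):
= l^3 + l * 14 + 8 + l^2 * 7
d) l^3 + l * 14 + 8 + l^2 * 7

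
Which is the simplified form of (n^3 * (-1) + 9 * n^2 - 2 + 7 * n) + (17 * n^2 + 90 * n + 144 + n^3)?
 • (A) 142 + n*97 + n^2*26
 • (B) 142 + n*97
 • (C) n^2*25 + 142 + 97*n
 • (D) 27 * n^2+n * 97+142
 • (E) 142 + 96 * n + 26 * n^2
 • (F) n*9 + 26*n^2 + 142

Adding the polynomials and combining like terms:
(n^3*(-1) + 9*n^2 - 2 + 7*n) + (17*n^2 + 90*n + 144 + n^3)
= 142 + n*97 + n^2*26
A) 142 + n*97 + n^2*26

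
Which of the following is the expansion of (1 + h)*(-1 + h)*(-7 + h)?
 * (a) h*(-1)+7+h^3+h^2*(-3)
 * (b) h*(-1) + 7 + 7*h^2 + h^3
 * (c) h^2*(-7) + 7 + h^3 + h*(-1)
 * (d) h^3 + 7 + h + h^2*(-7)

Expanding (1 + h)*(-1 + h)*(-7 + h):
= h^2*(-7) + 7 + h^3 + h*(-1)
c) h^2*(-7) + 7 + h^3 + h*(-1)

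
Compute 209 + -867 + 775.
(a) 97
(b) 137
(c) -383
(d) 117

First: 209 + -867 = -658
Then: -658 + 775 = 117
d) 117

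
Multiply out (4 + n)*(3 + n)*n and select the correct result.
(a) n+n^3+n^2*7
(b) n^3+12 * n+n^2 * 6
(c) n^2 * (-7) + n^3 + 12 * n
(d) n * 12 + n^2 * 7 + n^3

Expanding (4 + n)*(3 + n)*n:
= n * 12 + n^2 * 7 + n^3
d) n * 12 + n^2 * 7 + n^3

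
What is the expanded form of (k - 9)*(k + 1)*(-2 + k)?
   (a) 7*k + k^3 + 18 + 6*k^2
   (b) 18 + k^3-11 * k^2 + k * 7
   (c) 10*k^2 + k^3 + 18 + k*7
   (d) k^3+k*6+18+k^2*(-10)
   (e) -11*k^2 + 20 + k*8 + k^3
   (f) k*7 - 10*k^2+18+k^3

Expanding (k - 9)*(k + 1)*(-2 + k):
= k*7 - 10*k^2+18+k^3
f) k*7 - 10*k^2+18+k^3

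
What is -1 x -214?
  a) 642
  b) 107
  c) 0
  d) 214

-1 * -214 = 214
d) 214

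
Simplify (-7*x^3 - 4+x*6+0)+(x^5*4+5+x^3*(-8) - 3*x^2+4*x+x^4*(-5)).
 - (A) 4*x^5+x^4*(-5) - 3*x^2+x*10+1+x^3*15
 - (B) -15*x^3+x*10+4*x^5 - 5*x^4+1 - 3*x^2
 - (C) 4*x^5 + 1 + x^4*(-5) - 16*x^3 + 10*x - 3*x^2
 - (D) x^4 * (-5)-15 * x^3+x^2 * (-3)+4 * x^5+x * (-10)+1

Adding the polynomials and combining like terms:
(-7*x^3 - 4 + x*6 + 0) + (x^5*4 + 5 + x^3*(-8) - 3*x^2 + 4*x + x^4*(-5))
= -15*x^3+x*10+4*x^5 - 5*x^4+1 - 3*x^2
B) -15*x^3+x*10+4*x^5 - 5*x^4+1 - 3*x^2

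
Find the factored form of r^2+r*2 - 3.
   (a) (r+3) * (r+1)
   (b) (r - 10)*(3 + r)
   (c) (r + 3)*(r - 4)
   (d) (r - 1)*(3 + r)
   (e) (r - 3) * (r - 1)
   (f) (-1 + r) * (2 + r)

We need to factor r^2+r*2 - 3.
The factored form is (r - 1)*(3 + r).
d) (r - 1)*(3 + r)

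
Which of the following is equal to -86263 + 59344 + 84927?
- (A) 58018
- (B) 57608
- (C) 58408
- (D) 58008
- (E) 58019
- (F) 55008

First: -86263 + 59344 = -26919
Then: -26919 + 84927 = 58008
D) 58008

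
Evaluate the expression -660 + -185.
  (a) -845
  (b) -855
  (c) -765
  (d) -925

-660 + -185 = -845
a) -845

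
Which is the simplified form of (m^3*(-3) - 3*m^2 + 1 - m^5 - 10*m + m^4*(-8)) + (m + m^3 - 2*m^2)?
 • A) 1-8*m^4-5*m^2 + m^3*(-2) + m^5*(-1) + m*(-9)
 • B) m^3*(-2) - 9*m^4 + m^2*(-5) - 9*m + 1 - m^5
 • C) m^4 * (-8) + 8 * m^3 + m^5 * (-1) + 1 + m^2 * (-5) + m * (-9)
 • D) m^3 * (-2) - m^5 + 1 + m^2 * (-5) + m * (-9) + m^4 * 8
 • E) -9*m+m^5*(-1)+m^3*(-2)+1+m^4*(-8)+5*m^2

Adding the polynomials and combining like terms:
(m^3*(-3) - 3*m^2 + 1 - m^5 - 10*m + m^4*(-8)) + (m + m^3 - 2*m^2)
= 1-8*m^4-5*m^2 + m^3*(-2) + m^5*(-1) + m*(-9)
A) 1-8*m^4-5*m^2 + m^3*(-2) + m^5*(-1) + m*(-9)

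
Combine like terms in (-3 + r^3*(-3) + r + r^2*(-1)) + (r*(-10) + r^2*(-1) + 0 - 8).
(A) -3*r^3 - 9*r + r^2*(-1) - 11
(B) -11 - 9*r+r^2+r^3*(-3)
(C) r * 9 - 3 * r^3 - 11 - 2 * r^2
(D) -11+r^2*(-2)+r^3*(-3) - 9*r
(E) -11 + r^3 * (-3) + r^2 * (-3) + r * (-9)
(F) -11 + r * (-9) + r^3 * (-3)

Adding the polynomials and combining like terms:
(-3 + r^3*(-3) + r + r^2*(-1)) + (r*(-10) + r^2*(-1) + 0 - 8)
= -11+r^2*(-2)+r^3*(-3) - 9*r
D) -11+r^2*(-2)+r^3*(-3) - 9*r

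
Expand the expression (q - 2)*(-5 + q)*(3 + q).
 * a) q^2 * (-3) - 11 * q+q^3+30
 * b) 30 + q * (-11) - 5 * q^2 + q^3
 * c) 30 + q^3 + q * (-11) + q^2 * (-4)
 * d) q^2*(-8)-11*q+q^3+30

Expanding (q - 2)*(-5 + q)*(3 + q):
= 30 + q^3 + q * (-11) + q^2 * (-4)
c) 30 + q^3 + q * (-11) + q^2 * (-4)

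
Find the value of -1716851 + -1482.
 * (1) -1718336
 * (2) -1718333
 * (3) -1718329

-1716851 + -1482 = -1718333
2) -1718333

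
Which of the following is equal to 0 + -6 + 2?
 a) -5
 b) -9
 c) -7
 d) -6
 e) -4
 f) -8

First: 0 + -6 = -6
Then: -6 + 2 = -4
e) -4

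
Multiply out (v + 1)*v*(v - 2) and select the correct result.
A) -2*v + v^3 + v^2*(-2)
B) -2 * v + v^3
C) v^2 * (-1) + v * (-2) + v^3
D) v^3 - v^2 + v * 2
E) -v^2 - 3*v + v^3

Expanding (v + 1)*v*(v - 2):
= v^2 * (-1) + v * (-2) + v^3
C) v^2 * (-1) + v * (-2) + v^3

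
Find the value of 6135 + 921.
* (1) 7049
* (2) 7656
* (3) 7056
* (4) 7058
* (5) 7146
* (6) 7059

6135 + 921 = 7056
3) 7056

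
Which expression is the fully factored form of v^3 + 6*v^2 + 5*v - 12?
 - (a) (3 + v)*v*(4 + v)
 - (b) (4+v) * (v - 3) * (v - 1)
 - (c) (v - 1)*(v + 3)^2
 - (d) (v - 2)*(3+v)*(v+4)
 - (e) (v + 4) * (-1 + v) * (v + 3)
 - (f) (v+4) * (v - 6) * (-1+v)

We need to factor v^3 + 6*v^2 + 5*v - 12.
The factored form is (v + 4) * (-1 + v) * (v + 3).
e) (v + 4) * (-1 + v) * (v + 3)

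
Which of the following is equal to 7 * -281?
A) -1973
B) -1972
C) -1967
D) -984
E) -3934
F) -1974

7 * -281 = -1967
C) -1967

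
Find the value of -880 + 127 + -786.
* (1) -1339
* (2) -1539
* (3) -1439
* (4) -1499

First: -880 + 127 = -753
Then: -753 + -786 = -1539
2) -1539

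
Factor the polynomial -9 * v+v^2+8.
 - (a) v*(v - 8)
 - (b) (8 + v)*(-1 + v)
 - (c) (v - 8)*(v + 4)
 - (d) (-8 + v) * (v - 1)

We need to factor -9 * v+v^2+8.
The factored form is (-8 + v) * (v - 1).
d) (-8 + v) * (v - 1)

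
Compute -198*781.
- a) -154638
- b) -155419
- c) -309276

-198 * 781 = -154638
a) -154638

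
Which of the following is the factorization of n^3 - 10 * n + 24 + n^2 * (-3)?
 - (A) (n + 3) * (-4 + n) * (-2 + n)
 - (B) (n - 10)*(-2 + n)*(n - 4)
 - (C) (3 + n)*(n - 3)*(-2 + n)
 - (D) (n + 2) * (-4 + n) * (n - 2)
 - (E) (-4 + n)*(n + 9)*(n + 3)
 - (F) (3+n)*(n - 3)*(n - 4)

We need to factor n^3 - 10 * n + 24 + n^2 * (-3).
The factored form is (n + 3) * (-4 + n) * (-2 + n).
A) (n + 3) * (-4 + n) * (-2 + n)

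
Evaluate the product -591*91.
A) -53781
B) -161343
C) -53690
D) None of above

-591 * 91 = -53781
A) -53781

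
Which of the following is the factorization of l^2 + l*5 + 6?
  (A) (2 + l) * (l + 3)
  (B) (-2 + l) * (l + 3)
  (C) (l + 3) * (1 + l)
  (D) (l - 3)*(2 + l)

We need to factor l^2 + l*5 + 6.
The factored form is (2 + l) * (l + 3).
A) (2 + l) * (l + 3)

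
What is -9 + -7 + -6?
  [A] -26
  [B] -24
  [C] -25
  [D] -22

First: -9 + -7 = -16
Then: -16 + -6 = -22
D) -22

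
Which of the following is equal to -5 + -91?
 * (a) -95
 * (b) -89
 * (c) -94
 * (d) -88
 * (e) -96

-5 + -91 = -96
e) -96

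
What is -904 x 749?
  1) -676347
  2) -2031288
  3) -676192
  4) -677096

-904 * 749 = -677096
4) -677096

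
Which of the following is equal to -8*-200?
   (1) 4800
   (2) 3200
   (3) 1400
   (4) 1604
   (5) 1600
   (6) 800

-8 * -200 = 1600
5) 1600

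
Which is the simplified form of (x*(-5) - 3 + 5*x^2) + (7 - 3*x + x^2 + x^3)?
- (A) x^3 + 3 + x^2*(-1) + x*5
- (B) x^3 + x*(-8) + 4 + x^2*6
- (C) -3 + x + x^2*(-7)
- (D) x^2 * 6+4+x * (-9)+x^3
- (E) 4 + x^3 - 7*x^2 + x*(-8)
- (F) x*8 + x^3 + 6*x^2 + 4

Adding the polynomials and combining like terms:
(x*(-5) - 3 + 5*x^2) + (7 - 3*x + x^2 + x^3)
= x^3 + x*(-8) + 4 + x^2*6
B) x^3 + x*(-8) + 4 + x^2*6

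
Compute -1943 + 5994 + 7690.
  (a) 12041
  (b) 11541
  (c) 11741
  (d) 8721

First: -1943 + 5994 = 4051
Then: 4051 + 7690 = 11741
c) 11741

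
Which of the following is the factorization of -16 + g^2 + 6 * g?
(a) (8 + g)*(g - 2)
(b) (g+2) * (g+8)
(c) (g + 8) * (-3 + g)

We need to factor -16 + g^2 + 6 * g.
The factored form is (8 + g)*(g - 2).
a) (8 + g)*(g - 2)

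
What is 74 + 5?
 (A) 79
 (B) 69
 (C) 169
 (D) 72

74 + 5 = 79
A) 79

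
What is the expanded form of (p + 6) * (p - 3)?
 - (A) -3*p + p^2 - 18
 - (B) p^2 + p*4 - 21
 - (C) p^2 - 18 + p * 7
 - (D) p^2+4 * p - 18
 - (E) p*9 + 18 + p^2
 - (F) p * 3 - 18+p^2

Expanding (p + 6) * (p - 3):
= p * 3 - 18+p^2
F) p * 3 - 18+p^2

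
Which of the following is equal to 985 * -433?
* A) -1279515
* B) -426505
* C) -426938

985 * -433 = -426505
B) -426505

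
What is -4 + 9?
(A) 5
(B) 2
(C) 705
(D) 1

-4 + 9 = 5
A) 5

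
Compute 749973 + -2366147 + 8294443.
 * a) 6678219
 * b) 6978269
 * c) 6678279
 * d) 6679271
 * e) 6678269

First: 749973 + -2366147 = -1616174
Then: -1616174 + 8294443 = 6678269
e) 6678269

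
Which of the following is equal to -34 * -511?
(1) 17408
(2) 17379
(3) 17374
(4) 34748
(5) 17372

-34 * -511 = 17374
3) 17374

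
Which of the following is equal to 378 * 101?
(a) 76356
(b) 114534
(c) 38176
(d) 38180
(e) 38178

378 * 101 = 38178
e) 38178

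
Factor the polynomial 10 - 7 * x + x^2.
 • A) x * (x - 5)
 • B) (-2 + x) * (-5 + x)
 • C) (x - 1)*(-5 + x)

We need to factor 10 - 7 * x + x^2.
The factored form is (-2 + x) * (-5 + x).
B) (-2 + x) * (-5 + x)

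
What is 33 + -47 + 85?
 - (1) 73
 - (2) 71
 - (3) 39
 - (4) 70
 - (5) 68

First: 33 + -47 = -14
Then: -14 + 85 = 71
2) 71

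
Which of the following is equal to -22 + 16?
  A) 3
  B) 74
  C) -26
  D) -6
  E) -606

-22 + 16 = -6
D) -6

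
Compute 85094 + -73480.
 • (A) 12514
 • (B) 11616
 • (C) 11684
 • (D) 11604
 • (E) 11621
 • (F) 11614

85094 + -73480 = 11614
F) 11614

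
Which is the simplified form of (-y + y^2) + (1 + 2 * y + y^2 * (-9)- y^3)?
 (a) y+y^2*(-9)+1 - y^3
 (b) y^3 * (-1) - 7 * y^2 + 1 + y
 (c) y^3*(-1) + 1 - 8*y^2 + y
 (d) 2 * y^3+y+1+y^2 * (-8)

Adding the polynomials and combining like terms:
(-y + y^2) + (1 + 2*y + y^2*(-9) - y^3)
= y^3*(-1) + 1 - 8*y^2 + y
c) y^3*(-1) + 1 - 8*y^2 + y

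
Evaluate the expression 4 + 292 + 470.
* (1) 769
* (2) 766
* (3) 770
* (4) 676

First: 4 + 292 = 296
Then: 296 + 470 = 766
2) 766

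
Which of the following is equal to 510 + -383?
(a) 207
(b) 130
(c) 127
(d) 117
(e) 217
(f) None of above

510 + -383 = 127
c) 127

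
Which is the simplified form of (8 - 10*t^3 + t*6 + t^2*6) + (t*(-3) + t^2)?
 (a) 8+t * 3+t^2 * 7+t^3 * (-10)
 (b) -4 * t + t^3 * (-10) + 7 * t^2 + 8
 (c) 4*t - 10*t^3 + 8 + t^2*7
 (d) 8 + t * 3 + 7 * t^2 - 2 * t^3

Adding the polynomials and combining like terms:
(8 - 10*t^3 + t*6 + t^2*6) + (t*(-3) + t^2)
= 8+t * 3+t^2 * 7+t^3 * (-10)
a) 8+t * 3+t^2 * 7+t^3 * (-10)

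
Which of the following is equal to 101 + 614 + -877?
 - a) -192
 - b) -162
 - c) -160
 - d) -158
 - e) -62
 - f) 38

First: 101 + 614 = 715
Then: 715 + -877 = -162
b) -162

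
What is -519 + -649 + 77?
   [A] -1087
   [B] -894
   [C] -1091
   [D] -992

First: -519 + -649 = -1168
Then: -1168 + 77 = -1091
C) -1091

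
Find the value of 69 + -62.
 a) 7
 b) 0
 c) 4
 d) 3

69 + -62 = 7
a) 7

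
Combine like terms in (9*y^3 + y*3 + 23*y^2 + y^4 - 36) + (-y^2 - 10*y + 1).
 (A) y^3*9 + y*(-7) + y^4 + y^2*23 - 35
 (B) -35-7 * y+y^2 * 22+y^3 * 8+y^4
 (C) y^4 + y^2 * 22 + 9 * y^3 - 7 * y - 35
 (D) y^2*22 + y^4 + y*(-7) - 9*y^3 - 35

Adding the polynomials and combining like terms:
(9*y^3 + y*3 + 23*y^2 + y^4 - 36) + (-y^2 - 10*y + 1)
= y^4 + y^2 * 22 + 9 * y^3 - 7 * y - 35
C) y^4 + y^2 * 22 + 9 * y^3 - 7 * y - 35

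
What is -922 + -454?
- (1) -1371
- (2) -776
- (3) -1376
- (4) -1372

-922 + -454 = -1376
3) -1376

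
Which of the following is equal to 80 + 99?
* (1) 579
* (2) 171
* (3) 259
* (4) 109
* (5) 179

80 + 99 = 179
5) 179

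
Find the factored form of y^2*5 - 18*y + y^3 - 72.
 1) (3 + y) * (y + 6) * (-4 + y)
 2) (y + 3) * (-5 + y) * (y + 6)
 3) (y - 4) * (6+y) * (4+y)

We need to factor y^2*5 - 18*y + y^3 - 72.
The factored form is (3 + y) * (y + 6) * (-4 + y).
1) (3 + y) * (y + 6) * (-4 + y)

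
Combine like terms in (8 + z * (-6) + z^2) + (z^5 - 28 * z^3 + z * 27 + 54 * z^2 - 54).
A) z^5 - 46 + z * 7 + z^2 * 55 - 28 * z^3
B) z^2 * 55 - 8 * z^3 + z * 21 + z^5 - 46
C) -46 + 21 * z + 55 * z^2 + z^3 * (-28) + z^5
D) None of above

Adding the polynomials and combining like terms:
(8 + z*(-6) + z^2) + (z^5 - 28*z^3 + z*27 + 54*z^2 - 54)
= -46 + 21 * z + 55 * z^2 + z^3 * (-28) + z^5
C) -46 + 21 * z + 55 * z^2 + z^3 * (-28) + z^5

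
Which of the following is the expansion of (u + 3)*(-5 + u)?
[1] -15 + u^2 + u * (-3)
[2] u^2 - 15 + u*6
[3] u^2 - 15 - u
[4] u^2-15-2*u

Expanding (u + 3)*(-5 + u):
= u^2-15-2*u
4) u^2-15-2*u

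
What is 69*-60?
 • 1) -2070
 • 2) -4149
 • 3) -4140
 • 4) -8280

69 * -60 = -4140
3) -4140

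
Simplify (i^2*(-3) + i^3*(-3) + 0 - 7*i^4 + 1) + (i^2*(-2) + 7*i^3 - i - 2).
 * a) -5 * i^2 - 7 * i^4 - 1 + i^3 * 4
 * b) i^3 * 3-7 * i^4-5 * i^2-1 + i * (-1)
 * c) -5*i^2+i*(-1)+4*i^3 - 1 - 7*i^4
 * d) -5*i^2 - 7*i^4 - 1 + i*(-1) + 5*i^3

Adding the polynomials and combining like terms:
(i^2*(-3) + i^3*(-3) + 0 - 7*i^4 + 1) + (i^2*(-2) + 7*i^3 - i - 2)
= -5*i^2+i*(-1)+4*i^3 - 1 - 7*i^4
c) -5*i^2+i*(-1)+4*i^3 - 1 - 7*i^4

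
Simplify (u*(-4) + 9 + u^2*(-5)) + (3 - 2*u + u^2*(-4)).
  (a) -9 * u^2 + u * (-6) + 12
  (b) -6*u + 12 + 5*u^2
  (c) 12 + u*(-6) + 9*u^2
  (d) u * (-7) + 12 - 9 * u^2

Adding the polynomials and combining like terms:
(u*(-4) + 9 + u^2*(-5)) + (3 - 2*u + u^2*(-4))
= -9 * u^2 + u * (-6) + 12
a) -9 * u^2 + u * (-6) + 12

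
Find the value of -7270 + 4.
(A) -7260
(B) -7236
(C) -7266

-7270 + 4 = -7266
C) -7266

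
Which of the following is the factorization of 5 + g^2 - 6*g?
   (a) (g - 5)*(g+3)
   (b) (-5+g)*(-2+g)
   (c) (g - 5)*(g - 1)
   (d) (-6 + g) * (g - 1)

We need to factor 5 + g^2 - 6*g.
The factored form is (g - 5)*(g - 1).
c) (g - 5)*(g - 1)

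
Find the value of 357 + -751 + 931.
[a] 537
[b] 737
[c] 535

First: 357 + -751 = -394
Then: -394 + 931 = 537
a) 537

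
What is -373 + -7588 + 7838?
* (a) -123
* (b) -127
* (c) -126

First: -373 + -7588 = -7961
Then: -7961 + 7838 = -123
a) -123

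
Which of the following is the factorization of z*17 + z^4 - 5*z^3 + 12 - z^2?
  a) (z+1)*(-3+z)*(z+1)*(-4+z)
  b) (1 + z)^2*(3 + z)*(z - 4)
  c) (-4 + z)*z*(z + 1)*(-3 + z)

We need to factor z*17 + z^4 - 5*z^3 + 12 - z^2.
The factored form is (z+1)*(-3+z)*(z+1)*(-4+z).
a) (z+1)*(-3+z)*(z+1)*(-4+z)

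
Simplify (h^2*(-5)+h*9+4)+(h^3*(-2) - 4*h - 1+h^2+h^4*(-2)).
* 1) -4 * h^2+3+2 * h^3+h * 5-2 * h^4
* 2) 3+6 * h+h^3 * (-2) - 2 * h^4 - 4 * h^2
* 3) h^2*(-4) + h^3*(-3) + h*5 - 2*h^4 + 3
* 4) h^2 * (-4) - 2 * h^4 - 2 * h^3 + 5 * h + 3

Adding the polynomials and combining like terms:
(h^2*(-5) + h*9 + 4) + (h^3*(-2) - 4*h - 1 + h^2 + h^4*(-2))
= h^2 * (-4) - 2 * h^4 - 2 * h^3 + 5 * h + 3
4) h^2 * (-4) - 2 * h^4 - 2 * h^3 + 5 * h + 3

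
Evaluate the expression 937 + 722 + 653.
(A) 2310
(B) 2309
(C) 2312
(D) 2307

First: 937 + 722 = 1659
Then: 1659 + 653 = 2312
C) 2312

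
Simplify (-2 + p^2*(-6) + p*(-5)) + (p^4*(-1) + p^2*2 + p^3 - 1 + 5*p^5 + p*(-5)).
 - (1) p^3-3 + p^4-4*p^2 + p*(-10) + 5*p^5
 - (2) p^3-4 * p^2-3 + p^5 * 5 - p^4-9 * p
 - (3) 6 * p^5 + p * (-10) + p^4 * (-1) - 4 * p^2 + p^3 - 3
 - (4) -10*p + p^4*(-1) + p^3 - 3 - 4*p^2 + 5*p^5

Adding the polynomials and combining like terms:
(-2 + p^2*(-6) + p*(-5)) + (p^4*(-1) + p^2*2 + p^3 - 1 + 5*p^5 + p*(-5))
= -10*p + p^4*(-1) + p^3 - 3 - 4*p^2 + 5*p^5
4) -10*p + p^4*(-1) + p^3 - 3 - 4*p^2 + 5*p^5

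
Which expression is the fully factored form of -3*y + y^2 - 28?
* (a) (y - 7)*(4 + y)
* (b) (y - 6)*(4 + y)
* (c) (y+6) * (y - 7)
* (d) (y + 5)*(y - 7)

We need to factor -3*y + y^2 - 28.
The factored form is (y - 7)*(4 + y).
a) (y - 7)*(4 + y)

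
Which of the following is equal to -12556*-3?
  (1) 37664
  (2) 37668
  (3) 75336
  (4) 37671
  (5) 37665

-12556 * -3 = 37668
2) 37668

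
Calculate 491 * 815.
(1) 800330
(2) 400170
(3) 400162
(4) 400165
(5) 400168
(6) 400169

491 * 815 = 400165
4) 400165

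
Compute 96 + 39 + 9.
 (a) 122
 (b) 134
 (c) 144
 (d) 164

First: 96 + 39 = 135
Then: 135 + 9 = 144
c) 144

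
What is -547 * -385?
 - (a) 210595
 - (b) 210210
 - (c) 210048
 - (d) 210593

-547 * -385 = 210595
a) 210595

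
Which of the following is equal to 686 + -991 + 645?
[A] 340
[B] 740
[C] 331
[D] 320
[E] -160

First: 686 + -991 = -305
Then: -305 + 645 = 340
A) 340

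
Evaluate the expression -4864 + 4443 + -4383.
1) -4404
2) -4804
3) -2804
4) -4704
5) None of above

First: -4864 + 4443 = -421
Then: -421 + -4383 = -4804
2) -4804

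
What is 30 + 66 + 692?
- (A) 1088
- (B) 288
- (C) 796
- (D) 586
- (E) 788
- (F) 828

First: 30 + 66 = 96
Then: 96 + 692 = 788
E) 788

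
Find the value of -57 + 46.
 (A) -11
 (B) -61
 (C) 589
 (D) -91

-57 + 46 = -11
A) -11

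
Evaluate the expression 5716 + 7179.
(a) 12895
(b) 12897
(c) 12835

5716 + 7179 = 12895
a) 12895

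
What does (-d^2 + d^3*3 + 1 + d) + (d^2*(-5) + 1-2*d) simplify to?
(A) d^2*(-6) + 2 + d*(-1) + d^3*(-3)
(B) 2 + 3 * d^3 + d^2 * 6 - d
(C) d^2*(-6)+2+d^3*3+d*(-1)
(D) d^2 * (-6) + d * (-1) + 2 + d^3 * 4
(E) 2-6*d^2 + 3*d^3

Adding the polynomials and combining like terms:
(-d^2 + d^3*3 + 1 + d) + (d^2*(-5) + 1 - 2*d)
= d^2*(-6)+2+d^3*3+d*(-1)
C) d^2*(-6)+2+d^3*3+d*(-1)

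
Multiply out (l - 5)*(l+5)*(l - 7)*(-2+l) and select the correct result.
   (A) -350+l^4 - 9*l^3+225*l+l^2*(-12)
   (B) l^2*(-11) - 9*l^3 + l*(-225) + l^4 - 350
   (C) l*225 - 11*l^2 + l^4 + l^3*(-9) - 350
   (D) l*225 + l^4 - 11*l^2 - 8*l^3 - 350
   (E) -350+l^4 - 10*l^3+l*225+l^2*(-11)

Expanding (l - 5)*(l+5)*(l - 7)*(-2+l):
= l*225 - 11*l^2 + l^4 + l^3*(-9) - 350
C) l*225 - 11*l^2 + l^4 + l^3*(-9) - 350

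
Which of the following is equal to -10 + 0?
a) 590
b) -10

-10 + 0 = -10
b) -10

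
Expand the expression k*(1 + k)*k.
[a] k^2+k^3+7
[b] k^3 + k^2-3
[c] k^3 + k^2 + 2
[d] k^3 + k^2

Expanding k*(1 + k)*k:
= k^3 + k^2
d) k^3 + k^2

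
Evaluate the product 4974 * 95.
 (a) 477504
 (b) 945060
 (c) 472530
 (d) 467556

4974 * 95 = 472530
c) 472530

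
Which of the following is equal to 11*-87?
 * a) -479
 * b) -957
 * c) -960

11 * -87 = -957
b) -957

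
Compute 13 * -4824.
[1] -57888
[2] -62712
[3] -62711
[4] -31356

13 * -4824 = -62712
2) -62712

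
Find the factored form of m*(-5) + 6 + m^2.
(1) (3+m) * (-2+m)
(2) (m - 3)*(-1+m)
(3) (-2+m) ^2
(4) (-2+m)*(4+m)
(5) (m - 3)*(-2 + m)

We need to factor m*(-5) + 6 + m^2.
The factored form is (m - 3)*(-2 + m).
5) (m - 3)*(-2 + m)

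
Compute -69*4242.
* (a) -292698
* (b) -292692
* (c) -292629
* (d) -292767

-69 * 4242 = -292698
a) -292698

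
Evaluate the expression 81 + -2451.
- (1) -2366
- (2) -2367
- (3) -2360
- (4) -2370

81 + -2451 = -2370
4) -2370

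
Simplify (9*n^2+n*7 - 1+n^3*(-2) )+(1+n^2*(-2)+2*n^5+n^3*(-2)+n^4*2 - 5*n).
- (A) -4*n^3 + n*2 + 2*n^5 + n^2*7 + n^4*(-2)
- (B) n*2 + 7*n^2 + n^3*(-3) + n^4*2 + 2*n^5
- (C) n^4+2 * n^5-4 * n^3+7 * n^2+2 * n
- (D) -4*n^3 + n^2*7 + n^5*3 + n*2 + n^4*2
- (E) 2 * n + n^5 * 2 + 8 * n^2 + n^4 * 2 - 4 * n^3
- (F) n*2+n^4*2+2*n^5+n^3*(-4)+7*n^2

Adding the polynomials and combining like terms:
(9*n^2 + n*7 - 1 + n^3*(-2)) + (1 + n^2*(-2) + 2*n^5 + n^3*(-2) + n^4*2 - 5*n)
= n*2+n^4*2+2*n^5+n^3*(-4)+7*n^2
F) n*2+n^4*2+2*n^5+n^3*(-4)+7*n^2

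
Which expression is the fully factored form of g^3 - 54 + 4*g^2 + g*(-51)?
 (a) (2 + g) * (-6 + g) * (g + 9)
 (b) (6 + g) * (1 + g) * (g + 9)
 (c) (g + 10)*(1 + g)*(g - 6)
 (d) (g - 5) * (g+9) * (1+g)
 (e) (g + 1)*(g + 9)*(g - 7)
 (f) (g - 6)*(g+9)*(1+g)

We need to factor g^3 - 54 + 4*g^2 + g*(-51).
The factored form is (g - 6)*(g+9)*(1+g).
f) (g - 6)*(g+9)*(1+g)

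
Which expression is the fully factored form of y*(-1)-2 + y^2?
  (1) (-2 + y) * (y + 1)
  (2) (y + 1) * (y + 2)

We need to factor y*(-1)-2 + y^2.
The factored form is (-2 + y) * (y + 1).
1) (-2 + y) * (y + 1)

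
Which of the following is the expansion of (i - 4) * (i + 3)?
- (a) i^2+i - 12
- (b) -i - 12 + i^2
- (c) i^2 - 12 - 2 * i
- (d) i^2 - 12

Expanding (i - 4) * (i + 3):
= -i - 12 + i^2
b) -i - 12 + i^2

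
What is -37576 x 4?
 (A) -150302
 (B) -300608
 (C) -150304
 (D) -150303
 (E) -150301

-37576 * 4 = -150304
C) -150304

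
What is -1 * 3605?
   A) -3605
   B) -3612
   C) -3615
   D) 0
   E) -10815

-1 * 3605 = -3605
A) -3605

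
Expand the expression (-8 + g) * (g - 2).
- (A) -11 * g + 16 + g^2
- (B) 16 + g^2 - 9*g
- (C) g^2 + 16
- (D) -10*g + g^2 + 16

Expanding (-8 + g) * (g - 2):
= -10*g + g^2 + 16
D) -10*g + g^2 + 16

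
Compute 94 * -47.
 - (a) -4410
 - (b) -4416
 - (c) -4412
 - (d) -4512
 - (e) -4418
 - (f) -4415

94 * -47 = -4418
e) -4418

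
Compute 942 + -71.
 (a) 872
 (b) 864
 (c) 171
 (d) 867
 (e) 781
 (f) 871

942 + -71 = 871
f) 871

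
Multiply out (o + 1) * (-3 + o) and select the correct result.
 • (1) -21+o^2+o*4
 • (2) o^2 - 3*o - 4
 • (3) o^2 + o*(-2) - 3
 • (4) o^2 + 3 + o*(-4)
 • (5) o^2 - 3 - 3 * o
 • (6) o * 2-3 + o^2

Expanding (o + 1) * (-3 + o):
= o^2 + o*(-2) - 3
3) o^2 + o*(-2) - 3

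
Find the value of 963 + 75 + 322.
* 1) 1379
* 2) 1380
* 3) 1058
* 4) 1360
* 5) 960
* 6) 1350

First: 963 + 75 = 1038
Then: 1038 + 322 = 1360
4) 1360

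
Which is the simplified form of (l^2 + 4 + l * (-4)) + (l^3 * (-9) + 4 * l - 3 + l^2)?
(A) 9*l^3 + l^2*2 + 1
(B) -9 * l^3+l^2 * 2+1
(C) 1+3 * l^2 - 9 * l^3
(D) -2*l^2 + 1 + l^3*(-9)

Adding the polynomials and combining like terms:
(l^2 + 4 + l*(-4)) + (l^3*(-9) + 4*l - 3 + l^2)
= -9 * l^3+l^2 * 2+1
B) -9 * l^3+l^2 * 2+1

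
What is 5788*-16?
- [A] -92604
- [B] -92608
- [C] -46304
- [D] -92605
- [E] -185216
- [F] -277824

5788 * -16 = -92608
B) -92608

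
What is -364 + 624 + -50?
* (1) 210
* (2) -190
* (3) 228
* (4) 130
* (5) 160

First: -364 + 624 = 260
Then: 260 + -50 = 210
1) 210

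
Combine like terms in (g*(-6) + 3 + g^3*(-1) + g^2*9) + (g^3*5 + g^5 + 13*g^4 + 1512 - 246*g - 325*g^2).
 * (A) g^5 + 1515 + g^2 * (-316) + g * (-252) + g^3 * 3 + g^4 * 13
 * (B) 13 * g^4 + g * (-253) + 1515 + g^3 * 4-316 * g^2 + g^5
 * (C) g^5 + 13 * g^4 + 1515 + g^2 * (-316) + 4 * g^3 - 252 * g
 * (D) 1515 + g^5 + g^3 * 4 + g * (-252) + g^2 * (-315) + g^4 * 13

Adding the polynomials and combining like terms:
(g*(-6) + 3 + g^3*(-1) + g^2*9) + (g^3*5 + g^5 + 13*g^4 + 1512 - 246*g - 325*g^2)
= g^5 + 13 * g^4 + 1515 + g^2 * (-316) + 4 * g^3 - 252 * g
C) g^5 + 13 * g^4 + 1515 + g^2 * (-316) + 4 * g^3 - 252 * g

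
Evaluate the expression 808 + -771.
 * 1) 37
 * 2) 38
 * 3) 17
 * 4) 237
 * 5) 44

808 + -771 = 37
1) 37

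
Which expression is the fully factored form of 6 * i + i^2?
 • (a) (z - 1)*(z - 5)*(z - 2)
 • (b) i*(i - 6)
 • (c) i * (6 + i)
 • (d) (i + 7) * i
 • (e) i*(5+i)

We need to factor 6 * i + i^2.
The factored form is i * (6 + i).
c) i * (6 + i)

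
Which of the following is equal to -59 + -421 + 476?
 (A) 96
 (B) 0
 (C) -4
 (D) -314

First: -59 + -421 = -480
Then: -480 + 476 = -4
C) -4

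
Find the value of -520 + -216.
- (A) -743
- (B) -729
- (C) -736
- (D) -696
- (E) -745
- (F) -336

-520 + -216 = -736
C) -736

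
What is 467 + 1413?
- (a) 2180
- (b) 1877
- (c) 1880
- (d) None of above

467 + 1413 = 1880
c) 1880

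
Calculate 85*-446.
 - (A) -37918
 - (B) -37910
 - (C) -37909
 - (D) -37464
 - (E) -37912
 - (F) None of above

85 * -446 = -37910
B) -37910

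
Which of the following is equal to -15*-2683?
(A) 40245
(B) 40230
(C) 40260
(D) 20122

-15 * -2683 = 40245
A) 40245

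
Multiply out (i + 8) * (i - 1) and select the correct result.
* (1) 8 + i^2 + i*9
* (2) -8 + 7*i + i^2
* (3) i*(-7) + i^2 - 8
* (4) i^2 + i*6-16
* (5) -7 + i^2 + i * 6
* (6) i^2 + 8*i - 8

Expanding (i + 8) * (i - 1):
= -8 + 7*i + i^2
2) -8 + 7*i + i^2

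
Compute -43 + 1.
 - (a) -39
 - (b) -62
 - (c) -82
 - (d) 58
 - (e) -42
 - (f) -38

-43 + 1 = -42
e) -42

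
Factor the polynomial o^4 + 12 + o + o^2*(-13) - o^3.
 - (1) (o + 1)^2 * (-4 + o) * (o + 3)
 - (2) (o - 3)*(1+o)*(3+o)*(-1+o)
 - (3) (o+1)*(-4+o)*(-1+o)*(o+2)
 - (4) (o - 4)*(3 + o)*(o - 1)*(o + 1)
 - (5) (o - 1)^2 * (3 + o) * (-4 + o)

We need to factor o^4 + 12 + o + o^2*(-13) - o^3.
The factored form is (o - 4)*(3 + o)*(o - 1)*(o + 1).
4) (o - 4)*(3 + o)*(o - 1)*(o + 1)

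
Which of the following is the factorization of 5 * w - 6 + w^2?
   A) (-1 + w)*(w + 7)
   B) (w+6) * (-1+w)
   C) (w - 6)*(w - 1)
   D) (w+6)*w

We need to factor 5 * w - 6 + w^2.
The factored form is (w+6) * (-1+w).
B) (w+6) * (-1+w)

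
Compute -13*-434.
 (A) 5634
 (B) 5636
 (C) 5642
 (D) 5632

-13 * -434 = 5642
C) 5642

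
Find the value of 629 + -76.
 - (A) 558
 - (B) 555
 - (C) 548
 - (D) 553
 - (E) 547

629 + -76 = 553
D) 553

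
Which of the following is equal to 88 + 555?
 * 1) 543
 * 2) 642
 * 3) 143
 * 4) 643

88 + 555 = 643
4) 643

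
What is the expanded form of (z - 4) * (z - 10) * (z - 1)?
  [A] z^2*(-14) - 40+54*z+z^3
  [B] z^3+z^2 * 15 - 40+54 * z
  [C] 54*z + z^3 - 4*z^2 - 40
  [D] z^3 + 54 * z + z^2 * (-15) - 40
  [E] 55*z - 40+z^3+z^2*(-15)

Expanding (z - 4) * (z - 10) * (z - 1):
= z^3 + 54 * z + z^2 * (-15) - 40
D) z^3 + 54 * z + z^2 * (-15) - 40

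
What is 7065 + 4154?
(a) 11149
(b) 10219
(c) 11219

7065 + 4154 = 11219
c) 11219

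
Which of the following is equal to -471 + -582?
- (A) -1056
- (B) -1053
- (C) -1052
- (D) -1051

-471 + -582 = -1053
B) -1053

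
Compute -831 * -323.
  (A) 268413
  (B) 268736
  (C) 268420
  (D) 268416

-831 * -323 = 268413
A) 268413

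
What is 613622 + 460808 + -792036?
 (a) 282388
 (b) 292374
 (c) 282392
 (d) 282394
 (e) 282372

First: 613622 + 460808 = 1074430
Then: 1074430 + -792036 = 282394
d) 282394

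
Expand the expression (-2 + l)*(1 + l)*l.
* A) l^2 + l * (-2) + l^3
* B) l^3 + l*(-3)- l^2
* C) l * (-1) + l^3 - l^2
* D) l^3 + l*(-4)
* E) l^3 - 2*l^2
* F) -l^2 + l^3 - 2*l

Expanding (-2 + l)*(1 + l)*l:
= -l^2 + l^3 - 2*l
F) -l^2 + l^3 - 2*l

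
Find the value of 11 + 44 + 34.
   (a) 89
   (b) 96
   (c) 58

First: 11 + 44 = 55
Then: 55 + 34 = 89
a) 89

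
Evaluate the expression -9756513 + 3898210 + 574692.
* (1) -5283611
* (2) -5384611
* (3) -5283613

First: -9756513 + 3898210 = -5858303
Then: -5858303 + 574692 = -5283611
1) -5283611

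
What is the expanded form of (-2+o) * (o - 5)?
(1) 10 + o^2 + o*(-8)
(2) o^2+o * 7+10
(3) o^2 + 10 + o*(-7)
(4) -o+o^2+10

Expanding (-2+o) * (o - 5):
= o^2 + 10 + o*(-7)
3) o^2 + 10 + o*(-7)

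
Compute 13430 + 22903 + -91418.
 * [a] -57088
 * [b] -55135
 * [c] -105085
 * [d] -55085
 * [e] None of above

First: 13430 + 22903 = 36333
Then: 36333 + -91418 = -55085
d) -55085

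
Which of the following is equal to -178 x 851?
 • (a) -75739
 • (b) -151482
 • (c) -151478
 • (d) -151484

-178 * 851 = -151478
c) -151478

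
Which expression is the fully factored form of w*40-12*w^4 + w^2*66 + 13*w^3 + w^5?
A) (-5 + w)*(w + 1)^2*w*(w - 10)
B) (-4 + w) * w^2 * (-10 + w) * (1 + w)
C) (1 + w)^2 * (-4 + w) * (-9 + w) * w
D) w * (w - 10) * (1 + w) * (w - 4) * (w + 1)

We need to factor w*40-12*w^4 + w^2*66 + 13*w^3 + w^5.
The factored form is w * (w - 10) * (1 + w) * (w - 4) * (w + 1).
D) w * (w - 10) * (1 + w) * (w - 4) * (w + 1)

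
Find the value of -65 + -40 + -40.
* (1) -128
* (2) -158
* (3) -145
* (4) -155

First: -65 + -40 = -105
Then: -105 + -40 = -145
3) -145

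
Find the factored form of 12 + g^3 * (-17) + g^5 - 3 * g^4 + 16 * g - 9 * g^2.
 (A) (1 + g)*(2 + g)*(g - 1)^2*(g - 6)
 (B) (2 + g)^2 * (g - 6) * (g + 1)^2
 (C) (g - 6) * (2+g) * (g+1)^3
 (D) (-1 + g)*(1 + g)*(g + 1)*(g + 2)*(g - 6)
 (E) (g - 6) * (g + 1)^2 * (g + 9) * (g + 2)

We need to factor 12 + g^3 * (-17) + g^5 - 3 * g^4 + 16 * g - 9 * g^2.
The factored form is (-1 + g)*(1 + g)*(g + 1)*(g + 2)*(g - 6).
D) (-1 + g)*(1 + g)*(g + 1)*(g + 2)*(g - 6)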